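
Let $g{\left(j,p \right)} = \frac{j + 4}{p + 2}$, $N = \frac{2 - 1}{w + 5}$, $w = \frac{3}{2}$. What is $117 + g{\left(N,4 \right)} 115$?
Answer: $\frac{2556}{13} \approx 196.62$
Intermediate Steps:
$w = \frac{3}{2}$ ($w = 3 \cdot \frac{1}{2} = \frac{3}{2} \approx 1.5$)
$N = \frac{2}{13}$ ($N = \frac{2 - 1}{\frac{3}{2} + 5} = 1 \frac{1}{\frac{13}{2}} = 1 \cdot \frac{2}{13} = \frac{2}{13} \approx 0.15385$)
$g{\left(j,p \right)} = \frac{4 + j}{2 + p}$
$117 + g{\left(N,4 \right)} 115 = 117 + \frac{4 + \frac{2}{13}}{2 + 4} \cdot 115 = 117 + \frac{1}{6} \cdot \frac{54}{13} \cdot 115 = 117 + \frac{9}{13} \cdot 115 = 117 + \frac{1035}{13} = \frac{2556}{13}$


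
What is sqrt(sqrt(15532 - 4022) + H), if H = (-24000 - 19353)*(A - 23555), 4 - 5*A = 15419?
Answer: sqrt(1154837214 + sqrt(11510)) ≈ 33983.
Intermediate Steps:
A = -3083 (A = 4/5 - 1/5*15419 = 4/5 - 15419/5 = -3083)
H = 1154837214 (H = (-24000 - 19353)*(-3083 - 23555) = -43353*(-26638) = 1154837214)
sqrt(sqrt(15532 - 4022) + H) = sqrt(sqrt(15532 - 4022) + 1154837214) = sqrt(sqrt(11510) + 1154837214) = sqrt(1154837214 + sqrt(11510))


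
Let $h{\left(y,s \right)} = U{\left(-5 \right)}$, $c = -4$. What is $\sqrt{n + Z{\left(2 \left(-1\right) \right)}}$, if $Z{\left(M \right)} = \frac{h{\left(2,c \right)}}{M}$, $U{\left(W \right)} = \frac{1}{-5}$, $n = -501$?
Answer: $\frac{i \sqrt{50090}}{10} \approx 22.381 i$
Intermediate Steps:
$U{\left(W \right)} = - \frac{1}{5}$
$h{\left(y,s \right)} = - \frac{1}{5}$
$Z{\left(M \right)} = - \frac{1}{5 M}$
$\sqrt{n + Z{\left(2 \left(-1\right) \right)}} = \sqrt{-501 - \frac{1}{5 \cdot 2 \left(-1\right)}} = \sqrt{-501 - \frac{1}{5 \left(-2\right)}} = \sqrt{-501 - - \frac{1}{10}} = \sqrt{-501 + \frac{1}{10}} = \sqrt{- \frac{5009}{10}} = \frac{i \sqrt{50090}}{10}$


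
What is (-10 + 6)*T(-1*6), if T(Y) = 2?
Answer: -8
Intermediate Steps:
(-10 + 6)*T(-1*6) = (-10 + 6)*2 = -4*2 = -8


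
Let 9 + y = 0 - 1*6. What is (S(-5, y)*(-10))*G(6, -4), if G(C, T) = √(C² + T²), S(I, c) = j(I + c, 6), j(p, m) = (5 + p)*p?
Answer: -6000*√13 ≈ -21633.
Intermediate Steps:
y = -15 (y = -9 + (0 - 1*6) = -9 + (0 - 6) = -9 - 6 = -15)
j(p, m) = p*(5 + p)
S(I, c) = (I + c)*(5 + I + c) (S(I, c) = (I + c)*(5 + (I + c)) = (I + c)*(5 + I + c))
(S(-5, y)*(-10))*G(6, -4) = (((-5 - 15)*(5 - 5 - 15))*(-10))*√(6² + (-4)²) = (-20*(-15)*(-10))*√(36 + 16) = (300*(-10))*√52 = -6000*√13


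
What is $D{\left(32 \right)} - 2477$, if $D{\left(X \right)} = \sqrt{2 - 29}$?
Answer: $-2477 + 3 i \sqrt{3} \approx -2477.0 + 5.1962 i$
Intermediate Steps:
$D{\left(X \right)} = 3 i \sqrt{3}$ ($D{\left(X \right)} = \sqrt{-27} = 3 i \sqrt{3}$)
$D{\left(32 \right)} - 2477 = 3 i \sqrt{3} - 2477 = -2477 + 3 i \sqrt{3}$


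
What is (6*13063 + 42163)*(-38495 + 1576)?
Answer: -4450253179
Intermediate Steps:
(6*13063 + 42163)*(-38495 + 1576) = (78378 + 42163)*(-36919) = 120541*(-36919) = -4450253179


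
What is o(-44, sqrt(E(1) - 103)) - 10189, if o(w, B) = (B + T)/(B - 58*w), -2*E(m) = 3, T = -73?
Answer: 6*(-1698*sqrt(418) + 8667467*I)/(sqrt(418) - 5104*I) ≈ -10189.0 + 0.0041202*I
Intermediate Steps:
E(m) = -3/2 (E(m) = -1/2*3 = -3/2)
o(w, B) = (-73 + B)/(B - 58*w) (o(w, B) = (B - 73)/(B - 58*w) = (-73 + B)/(B - 58*w))
o(-44, sqrt(E(1) - 103)) - 10189 = (-73 + sqrt(-3/2 - 103))/(sqrt(-3/2 - 103) - 58*(-44)) - 10189 = (-73 + sqrt(-209/2))/(sqrt(-209/2) + 2552) - 10189 = (-73 + I*sqrt(418)/2)/(I*sqrt(418)/2 + 2552) - 10189 = (-73 + I*sqrt(418)/2)/(2552 + I*sqrt(418)/2) - 10189 = -10189 + (-73 + I*sqrt(418)/2)/(2552 + I*sqrt(418)/2)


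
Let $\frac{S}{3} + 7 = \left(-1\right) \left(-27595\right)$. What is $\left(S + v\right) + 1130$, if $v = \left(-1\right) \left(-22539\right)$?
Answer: $106433$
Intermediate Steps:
$S = 82764$ ($S = -21 + 3 \left(\left(-1\right) \left(-27595\right)\right) = -21 + 3 \cdot 27595 = -21 + 82785 = 82764$)
$v = 22539$
$\left(S + v\right) + 1130 = \left(82764 + 22539\right) + 1130 = 105303 + 1130 = 106433$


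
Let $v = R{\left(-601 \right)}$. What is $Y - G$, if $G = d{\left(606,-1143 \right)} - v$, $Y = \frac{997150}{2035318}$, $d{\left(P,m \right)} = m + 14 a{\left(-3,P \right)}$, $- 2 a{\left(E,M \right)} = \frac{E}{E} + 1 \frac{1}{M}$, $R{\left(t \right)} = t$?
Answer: $\frac{338878303409}{616701354} \approx 549.5$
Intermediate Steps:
$v = -601$
$a{\left(E,M \right)} = - \frac{1}{2} - \frac{1}{2 M}$ ($a{\left(E,M \right)} = - \frac{\frac{E}{E} + 1 \frac{1}{M}}{2} = - \frac{1 + \frac{1}{M}}{2} = - \frac{1}{2} - \frac{1}{2 M}$)
$d{\left(P,m \right)} = m + \frac{7 \left(-1 - P\right)}{P}$ ($d{\left(P,m \right)} = m + 14 \frac{-1 - P}{2 P} = m + \frac{7 \left(-1 - P\right)}{P}$)
$Y = \frac{498575}{1017659}$ ($Y = 997150 \cdot \frac{1}{2035318} = \frac{498575}{1017659} \approx 0.48992$)
$G = - \frac{332701}{606}$ ($G = \left(-7 - 1143 - \frac{7}{606}\right) - -601 = \left(-7 - 1143 - \frac{7}{606}\right) + 601 = - \frac{696907}{606} + 601 = - \frac{332701}{606} \approx -549.01$)
$Y - G = \frac{498575}{1017659} - - \frac{332701}{606} = \frac{498575}{1017659} + \frac{332701}{606} = \frac{338878303409}{616701354}$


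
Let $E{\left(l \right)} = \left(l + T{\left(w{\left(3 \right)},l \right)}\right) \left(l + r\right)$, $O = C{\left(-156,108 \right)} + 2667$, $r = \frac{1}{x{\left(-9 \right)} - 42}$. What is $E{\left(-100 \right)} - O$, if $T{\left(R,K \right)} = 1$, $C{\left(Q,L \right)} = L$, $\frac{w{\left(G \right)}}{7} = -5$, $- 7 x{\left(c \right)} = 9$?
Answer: $\frac{719856}{101} \approx 7127.3$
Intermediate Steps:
$x{\left(c \right)} = - \frac{9}{7}$ ($x{\left(c \right)} = \left(- \frac{1}{7}\right) 9 = - \frac{9}{7}$)
$w{\left(G \right)} = -35$ ($w{\left(G \right)} = 7 \left(-5\right) = -35$)
$r = - \frac{7}{303}$ ($r = \frac{1}{- \frac{9}{7} - 42} = \frac{1}{- \frac{303}{7}} = - \frac{7}{303} \approx -0.023102$)
$O = 2775$ ($O = 108 + 2667 = 2775$)
$E{\left(l \right)} = \left(1 + l\right) \left(- \frac{7}{303} + l\right)$ ($E{\left(l \right)} = \left(l + 1\right) \left(l - \frac{7}{303}\right) = \left(1 + l\right) \left(- \frac{7}{303} + l\right)$)
$E{\left(-100 \right)} - O = \left(- \frac{7}{303} + \left(-100\right)^{2} + \frac{296}{303} \left(-100\right)\right) - 2775 = \left(- \frac{7}{303} + 10000 - \frac{29600}{303}\right) - 2775 = \frac{1000131}{101} - 2775 = \frac{719856}{101}$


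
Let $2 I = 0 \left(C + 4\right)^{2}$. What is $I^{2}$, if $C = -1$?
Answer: $0$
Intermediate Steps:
$I = 0$ ($I = \frac{0 \left(-1 + 4\right)^{2}}{2} = \frac{0 \cdot 3^{2}}{2} = \frac{0 \cdot 9}{2} = \frac{1}{2} \cdot 0 = 0$)
$I^{2} = 0^{2} = 0$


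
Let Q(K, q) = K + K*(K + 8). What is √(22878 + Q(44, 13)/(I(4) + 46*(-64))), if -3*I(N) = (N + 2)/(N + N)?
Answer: √3173016788206/11777 ≈ 151.25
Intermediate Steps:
Q(K, q) = K + K*(8 + K)
I(N) = -(2 + N)/(6*N) (I(N) = -(N + 2)/(3*(N + N)) = -(2 + N)/(3*(2*N)) = -(2 + N)*1/(2*N)/3 = -(2 + N)/(6*N))
√(22878 + Q(44, 13)/(I(4) + 46*(-64))) = √(22878 + (44*(9 + 44))/((⅙)*(-2 - 1*4)/4 + 46*(-64))) = √(22878 + (44*53)/((⅙)*(¼)*(-2 - 4) - 2944)) = √(22878 + 2332/((⅙)*(¼)*(-6) - 2944)) = √(22878 + 2332/(-¼ - 2944)) = √(22878 + 2332/(-11777/4)) = √(22878 + 2332*(-4/11777)) = √(22878 - 9328/11777) = √(269424878/11777) = √3173016788206/11777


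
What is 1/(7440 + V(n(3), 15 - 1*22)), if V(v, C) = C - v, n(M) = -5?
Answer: 1/7438 ≈ 0.00013444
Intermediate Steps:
1/(7440 + V(n(3), 15 - 1*22)) = 1/(7440 + ((15 - 1*22) - 1*(-5))) = 1/(7440 + ((15 - 22) + 5)) = 1/(7440 + (-7 + 5)) = 1/(7440 - 2) = 1/7438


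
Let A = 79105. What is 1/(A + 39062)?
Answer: 1/118167 ≈ 8.4626e-6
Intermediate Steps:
1/(A + 39062) = 1/(79105 + 39062) = 1/118167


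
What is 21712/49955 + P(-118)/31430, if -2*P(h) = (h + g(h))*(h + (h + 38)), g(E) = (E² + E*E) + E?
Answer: 2744775934/31401713 ≈ 87.408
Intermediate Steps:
g(E) = E + 2*E² (g(E) = (E² + E²) + E = 2*E² + E = E + 2*E²)
P(h) = -(38 + 2*h)*(h + h*(1 + 2*h))/2 (P(h) = -(h + h*(1 + 2*h))*(h + (h + 38))/2 = -(h + h*(1 + 2*h))*(h + (38 + h))/2 = -(h + h*(1 + 2*h))*(38 + 2*h)/2 = -(38 + 2*h)*(h + h*(1 + 2*h))/2)
21712/49955 + P(-118)/31430 = 21712/49955 + (2*(-118)*(-19 - 1*(-118)² - 20*(-118)))/31430 = 21712*(1/49955) + (2*(-118)*(-19 - 1*13924 + 2360))*(1/31430) = 21712/49955 + (2*(-118)*(-19 - 13924 + 2360))*(1/31430) = 21712/49955 + (2*(-118)*(-11583))*(1/31430) = 21712/49955 + 2733588*(1/31430) = 21712/49955 + 1366794/15715 = 2744775934/31401713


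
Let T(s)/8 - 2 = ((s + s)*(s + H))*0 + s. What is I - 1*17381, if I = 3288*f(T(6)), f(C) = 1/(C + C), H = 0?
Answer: -277685/16 ≈ -17355.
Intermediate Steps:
T(s) = 16 + 8*s (T(s) = 16 + 8*(((s + s)*(s + 0))*0 + s) = 16 + 8*(((2*s)*s)*0 + s) = 16 + 8*((2*s**2)*0 + s) = 16 + 8*(0 + s) = 16 + 8*s)
f(C) = 1/(2*C)
I = 411/16 (I = 3288*(1/(2*(16 + 8*6))) = 3288*(1/(2*(16 + 48))) = 3288*((1/2)/64) = 3288*((1/2)*(1/64)) = 3288*(1/128) = 411/16 ≈ 25.688)
I - 1*17381 = 411/16 - 1*17381 = 411/16 - 17381 = -277685/16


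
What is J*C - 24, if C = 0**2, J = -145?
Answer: -24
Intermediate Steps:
C = 0
J*C - 24 = -145*0 - 24 = 0 - 24 = -24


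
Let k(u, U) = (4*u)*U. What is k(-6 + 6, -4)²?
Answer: 0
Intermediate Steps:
k(u, U) = 4*U*u
k(-6 + 6, -4)² = (4*(-4)*(-6 + 6))² = (4*(-4)*0)² = 0² = 0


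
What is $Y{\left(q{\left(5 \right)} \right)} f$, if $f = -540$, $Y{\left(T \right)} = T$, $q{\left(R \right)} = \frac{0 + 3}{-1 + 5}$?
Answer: $-405$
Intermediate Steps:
$q{\left(R \right)} = \frac{3}{4}$
$Y{\left(q{\left(5 \right)} \right)} f = \frac{3}{4} \left(-540\right) = -405$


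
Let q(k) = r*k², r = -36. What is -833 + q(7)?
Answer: -2597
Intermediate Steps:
q(k) = -36*k²
-833 + q(7) = -833 - 36*7² = -833 - 36*49 = -833 - 1764 = -2597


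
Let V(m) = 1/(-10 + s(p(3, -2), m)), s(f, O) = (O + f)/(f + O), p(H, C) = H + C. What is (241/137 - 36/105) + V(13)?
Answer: 56324/43155 ≈ 1.3052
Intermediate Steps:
p(H, C) = C + H
s(f, O) = 1 (s(f, O) = (O + f)/(O + f) = 1)
V(m) = -1/9 (V(m) = 1/(-10 + 1) = 1/(-9) = -1/9)
(241/137 - 36/105) + V(13) = (241/137 - 36/105) - 1/9 = (241*(1/137) - 36*1/105) - 1/9 = (241/137 - 12/35) - 1/9 = 6791/4795 - 1/9 = 56324/43155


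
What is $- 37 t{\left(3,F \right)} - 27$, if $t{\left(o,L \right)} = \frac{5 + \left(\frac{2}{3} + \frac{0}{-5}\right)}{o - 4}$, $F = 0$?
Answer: $\frac{548}{3} \approx 182.67$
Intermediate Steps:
$t{\left(o,L \right)} = \frac{17}{3 \left(-4 + o\right)}$ ($t{\left(o,L \right)} = \frac{5 + \left(2 \cdot \frac{1}{3} + 0 \left(- \frac{1}{5}\right)\right)}{-4 + o} = \frac{5 + \left(\frac{2}{3} + 0\right)}{-4 + o} = \frac{5 + \frac{2}{3}}{-4 + o} = \frac{17}{3 \left(-4 + o\right)}$)
$- 37 t{\left(3,F \right)} - 27 = - 37 \frac{17}{3 \left(-4 + 3\right)} - 27 = - 37 \frac{17}{3 \left(-1\right)} - 27 = - 37 \cdot \frac{17}{3} \left(-1\right) - 27 = \left(-37\right) \left(- \frac{17}{3}\right) - 27 = \frac{629}{3} - 27 = \frac{548}{3}$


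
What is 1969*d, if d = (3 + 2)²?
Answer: 49225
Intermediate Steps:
d = 25 (d = 5² = 25)
1969*d = 1969*25 = 49225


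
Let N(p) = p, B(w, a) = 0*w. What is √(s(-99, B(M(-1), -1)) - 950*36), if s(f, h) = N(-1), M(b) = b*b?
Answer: I*√34201 ≈ 184.94*I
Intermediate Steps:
M(b) = b²
B(w, a) = 0
s(f, h) = -1
√(s(-99, B(M(-1), -1)) - 950*36) = √(-1 - 950*36) = √(-1 - 34200) = √(-34201) = I*√34201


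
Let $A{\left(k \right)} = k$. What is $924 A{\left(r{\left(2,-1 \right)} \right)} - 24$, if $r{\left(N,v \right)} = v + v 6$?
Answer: $-6492$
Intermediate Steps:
$r{\left(N,v \right)} = 7 v$ ($r{\left(N,v \right)} = v + 6 v = 7 v$)
$924 A{\left(r{\left(2,-1 \right)} \right)} - 24 = 924 \cdot 7 \left(-1\right) - 24 = 924 \left(-7\right) - 24 = -6468 - 24 = -6492$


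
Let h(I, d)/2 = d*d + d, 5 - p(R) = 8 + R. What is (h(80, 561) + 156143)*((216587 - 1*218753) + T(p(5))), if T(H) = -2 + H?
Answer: -1711874432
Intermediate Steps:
p(R) = -3 - R (p(R) = 5 - (8 + R) = 5 + (-8 - R) = -3 - R)
h(I, d) = 2*d + 2*d**2 (h(I, d) = 2*(d*d + d) = 2*(d**2 + d) = 2*(d + d**2) = 2*d + 2*d**2)
(h(80, 561) + 156143)*((216587 - 1*218753) + T(p(5))) = (2*561*(1 + 561) + 156143)*((216587 - 1*218753) + (-2 + (-3 - 1*5))) = (2*561*562 + 156143)*((216587 - 218753) + (-2 + (-3 - 5))) = (630564 + 156143)*(-2166 + (-2 - 8)) = 786707*(-2166 - 10) = 786707*(-2176) = -1711874432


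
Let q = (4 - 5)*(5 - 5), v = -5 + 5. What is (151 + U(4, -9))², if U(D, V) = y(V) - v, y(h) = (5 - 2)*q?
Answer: 22801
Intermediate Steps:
v = 0
q = 0 (q = -1*0 = 0)
y(h) = 0 (y(h) = (5 - 2)*0 = 3*0 = 0)
U(D, V) = 0 (U(D, V) = 0 - 1*0 = 0 + 0 = 0)
(151 + U(4, -9))² = (151 + 0)² = 151² = 22801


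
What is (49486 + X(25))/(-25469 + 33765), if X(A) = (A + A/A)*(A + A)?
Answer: 25393/4148 ≈ 6.1217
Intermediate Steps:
X(A) = 2*A*(1 + A) (X(A) = (A + 1)*(2*A) = (1 + A)*(2*A) = 2*A*(1 + A))
(49486 + X(25))/(-25469 + 33765) = (49486 + 2*25*(1 + 25))/(-25469 + 33765) = (49486 + 2*25*26)/8296 = (49486 + 1300)*(1/8296) = 50786*(1/8296) = 25393/4148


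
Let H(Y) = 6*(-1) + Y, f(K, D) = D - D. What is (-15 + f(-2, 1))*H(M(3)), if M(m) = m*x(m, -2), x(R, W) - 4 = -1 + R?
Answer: -180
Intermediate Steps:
x(R, W) = 3 + R (x(R, W) = 4 + (-1 + R) = 3 + R)
f(K, D) = 0
M(m) = m*(3 + m)
H(Y) = -6 + Y
(-15 + f(-2, 1))*H(M(3)) = (-15 + 0)*(-6 + 3*(3 + 3)) = -15*(-6 + 3*6) = -15*(-6 + 18) = -15*12 = -180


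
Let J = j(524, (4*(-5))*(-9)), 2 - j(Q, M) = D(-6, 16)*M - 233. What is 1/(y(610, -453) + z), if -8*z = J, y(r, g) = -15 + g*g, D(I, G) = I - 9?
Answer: 8/1638617 ≈ 4.8822e-6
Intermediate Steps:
D(I, G) = -9 + I
j(Q, M) = 235 + 15*M (j(Q, M) = 2 - ((-9 - 6)*M - 233) = 2 - (-15*M - 233) = 2 - (-233 - 15*M) = 2 + (233 + 15*M) = 235 + 15*M)
y(r, g) = -15 + g²
J = 2935 (J = 235 + 15*((4*(-5))*(-9)) = 235 + 15*(-20*(-9)) = 235 + 15*180 = 235 + 2700 = 2935)
z = -2935/8 (z = -⅛*2935 = -2935/8 ≈ -366.88)
1/(y(610, -453) + z) = 1/((-15 + (-453)²) - 2935/8) = 1/((-15 + 205209) - 2935/8) = 1/(205194 - 2935/8) = 1/(1638617/8) = 8/1638617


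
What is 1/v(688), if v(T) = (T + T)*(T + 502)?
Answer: 1/1637440 ≈ 6.1071e-7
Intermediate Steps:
v(T) = 2*T*(502 + T) (v(T) = (2*T)*(502 + T) = 2*T*(502 + T))
1/v(688) = 1/(2*688*(502 + 688)) = 1/(2*688*1190) = 1/1637440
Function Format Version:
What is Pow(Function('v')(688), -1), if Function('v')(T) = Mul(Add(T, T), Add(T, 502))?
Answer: Rational(1, 1637440) ≈ 6.1071e-7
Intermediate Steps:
Function('v')(T) = Mul(2, T, Add(502, T)) (Function('v')(T) = Mul(Mul(2, T), Add(502, T)) = Mul(2, T, Add(502, T)))
Pow(Function('v')(688), -1) = Pow(Mul(2, 688, Add(502, 688)), -1) = Pow(Mul(2, 688, 1190), -1) = Pow(1637440, -1) = Rational(1, 1637440)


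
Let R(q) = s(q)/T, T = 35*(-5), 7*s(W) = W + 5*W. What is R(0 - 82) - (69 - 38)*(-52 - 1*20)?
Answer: 2734692/1225 ≈ 2232.4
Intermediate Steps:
s(W) = 6*W/7 (s(W) = (W + 5*W)/7 = (6*W)/7 = 6*W/7)
T = -175
R(q) = -6*q/1225 (R(q) = (6*q/7)/(-175) = (6*q/7)*(-1/175) = -6*q/1225)
R(0 - 82) - (69 - 38)*(-52 - 1*20) = -6*(0 - 82)/1225 - (69 - 38)*(-52 - 1*20) = -6/1225*(-82) - 31*(-52 - 20) = 492/1225 - 31*(-72) = 492/1225 - 1*(-2232) = 492/1225 + 2232 = 2734692/1225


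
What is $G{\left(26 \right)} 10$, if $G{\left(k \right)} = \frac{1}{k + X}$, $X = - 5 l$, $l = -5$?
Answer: $\frac{10}{51} \approx 0.19608$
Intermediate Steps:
$X = 25$ ($X = \left(-5\right) \left(-5\right) = 25$)
$G{\left(k \right)} = \frac{1}{25 + k}$ ($G{\left(k \right)} = \frac{1}{k + 25} = \frac{1}{25 + k}$)
$G{\left(26 \right)} 10 = \frac{1}{25 + 26} \cdot 10 = \frac{1}{51} \cdot 10 = \frac{10}{51}$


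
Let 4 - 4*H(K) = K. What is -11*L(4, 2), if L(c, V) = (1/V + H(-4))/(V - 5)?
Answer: 55/6 ≈ 9.1667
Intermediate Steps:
H(K) = 1 - K/4
L(c, V) = (2 + 1/V)/(-5 + V) (L(c, V) = (1/V + (1 - ¼*(-4)))/(V - 5) = (1/V + (1 + 1))/(-5 + V) = (1/V + 2)/(-5 + V) = (2 + 1/V)/(-5 + V))
-11*L(4, 2) = -11*(1 + 2*2)/(2*(-5 + 2)) = -11*(1 + 4)/(2*(-3)) = -11*(-1)*5/(2*3) = -11*(-⅚) = 55/6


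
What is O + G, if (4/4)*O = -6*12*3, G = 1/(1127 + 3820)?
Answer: -1068551/4947 ≈ -216.00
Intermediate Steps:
G = 1/4947 ≈ 0.00020214
O = -216 (O = -6*12*3 = -72*3 = -216)
O + G = -216 + 1/4947 = -1068551/4947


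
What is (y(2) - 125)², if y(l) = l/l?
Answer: 15376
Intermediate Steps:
y(l) = 1
(y(2) - 125)² = (1 - 125)² = (-124)² = 15376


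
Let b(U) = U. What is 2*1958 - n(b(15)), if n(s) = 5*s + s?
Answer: 3826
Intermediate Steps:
n(s) = 6*s
2*1958 - n(b(15)) = 2*1958 - 6*15 = 3916 - 1*90 = 3916 - 90 = 3826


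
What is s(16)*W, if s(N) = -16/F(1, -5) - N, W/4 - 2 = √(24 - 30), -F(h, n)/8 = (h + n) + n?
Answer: -1168/9 - 584*I*√6/9 ≈ -129.78 - 158.94*I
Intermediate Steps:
F(h, n) = -16*n - 8*h (F(h, n) = -8*((h + n) + n) = -8*(h + 2*n) = -16*n - 8*h)
W = 8 + 4*I*√6 (W = 8 + 4*√(24 - 30) = 8 + 4*√(-6) = 8 + 4*(I*√6) = 8 + 4*I*√6 ≈ 8.0 + 9.798*I)
s(N) = -2/9 - N (s(N) = -16/(-16*(-5) - 8*1) - N = -16/(80 - 8) - N = -16/72 - N = -16*1/72 - N = -2/9 - N)
s(16)*W = (-2/9 - 1*16)*(8 + 4*I*√6) = (-2/9 - 16)*(8 + 4*I*√6) = -146*(8 + 4*I*√6)/9 = -1168/9 - 584*I*√6/9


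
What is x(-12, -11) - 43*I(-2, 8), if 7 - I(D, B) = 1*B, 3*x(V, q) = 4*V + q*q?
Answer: 202/3 ≈ 67.333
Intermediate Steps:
x(V, q) = q²/3 + 4*V/3 (x(V, q) = (4*V + q*q)/3 = (4*V + q²)/3 = (q² + 4*V)/3 = q²/3 + 4*V/3)
I(D, B) = 7 - B
x(-12, -11) - 43*I(-2, 8) = ((⅓)*(-11)² + (4/3)*(-12)) - 43*(7 - 1*8) = ((⅓)*121 - 16) - 43*(7 - 8) = (121/3 - 16) - 43*(-1) = 73/3 + 43 = 202/3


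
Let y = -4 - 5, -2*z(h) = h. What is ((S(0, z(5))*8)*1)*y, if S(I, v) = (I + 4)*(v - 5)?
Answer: 2160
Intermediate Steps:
z(h) = -h/2
S(I, v) = (-5 + v)*(4 + I) (S(I, v) = (4 + I)*(-5 + v) = (-5 + v)*(4 + I))
y = -9
((S(0, z(5))*8)*1)*y = (((-20 - 5*0 + 4*(-1/2*5) + 0*(-1/2*5))*8)*1)*(-9) = (((-20 + 0 + 4*(-5/2) + 0*(-5/2))*8)*1)*(-9) = (((-20 + 0 - 10 + 0)*8)*1)*(-9) = (-30*8*1)*(-9) = -240*1*(-9) = -240*(-9) = 2160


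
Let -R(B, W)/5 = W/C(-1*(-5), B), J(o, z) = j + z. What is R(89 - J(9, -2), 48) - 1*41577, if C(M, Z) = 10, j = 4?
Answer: -41601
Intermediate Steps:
J(o, z) = 4 + z
R(B, W) = -W/2 (R(B, W) = -5*W/10 = -W/2)
R(89 - J(9, -2), 48) - 1*41577 = -1/2*48 - 1*41577 = -24 - 41577 = -41601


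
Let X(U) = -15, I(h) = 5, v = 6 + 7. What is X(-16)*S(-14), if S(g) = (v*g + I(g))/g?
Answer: -2655/14 ≈ -189.64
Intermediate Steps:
v = 13
S(g) = (5 + 13*g)/g (S(g) = (13*g + 5)/g = (5 + 13*g)/g)
X(-16)*S(-14) = -15*(13 + 5/(-14)) = -15*(13 + 5*(-1/14)) = -15*(13 - 5/14) = -15*177/14 = -2655/14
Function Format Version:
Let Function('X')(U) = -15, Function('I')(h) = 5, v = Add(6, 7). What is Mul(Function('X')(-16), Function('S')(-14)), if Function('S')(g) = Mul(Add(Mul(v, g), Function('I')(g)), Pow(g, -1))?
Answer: Rational(-2655, 14) ≈ -189.64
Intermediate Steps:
v = 13
Function('S')(g) = Mul(Pow(g, -1), Add(5, Mul(13, g))) (Function('S')(g) = Mul(Add(Mul(13, g), 5), Pow(g, -1)) = Mul(Add(5, Mul(13, g)), Pow(g, -1)) = Mul(Pow(g, -1), Add(5, Mul(13, g))))
Mul(Function('X')(-16), Function('S')(-14)) = Mul(-15, Add(13, Mul(5, Pow(-14, -1)))) = Mul(-15, Add(13, Mul(5, Rational(-1, 14)))) = Mul(-15, Add(13, Rational(-5, 14))) = Mul(-15, Rational(177, 14)) = Rational(-2655, 14)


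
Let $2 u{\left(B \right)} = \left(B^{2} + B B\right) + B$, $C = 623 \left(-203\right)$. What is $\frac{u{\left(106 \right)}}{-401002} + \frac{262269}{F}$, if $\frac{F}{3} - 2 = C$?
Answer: $- \frac{36484483809}{50713519934} \approx -0.71942$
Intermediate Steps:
$C = -126469$
$F = -379401$ ($F = 6 + 3 \left(-126469\right) = 6 - 379407 = -379401$)
$u{\left(B \right)} = B^{2} + \frac{B}{2}$ ($u{\left(B \right)} = \frac{\left(B^{2} + B B\right) + B}{2} = \frac{\left(B^{2} + B^{2}\right) + B}{2} = \frac{2 B^{2} + B}{2} = \frac{B + 2 B^{2}}{2} = B^{2} + \frac{B}{2}$)
$\frac{u{\left(106 \right)}}{-401002} + \frac{262269}{F} = \frac{106 \left(\frac{1}{2} + 106\right)}{-401002} + \frac{262269}{-379401} = 106 \cdot \frac{213}{2} \left(- \frac{1}{401002}\right) + 262269 \left(- \frac{1}{379401}\right) = 11289 \left(- \frac{1}{401002}\right) - \frac{87423}{126467} = - \frac{11289}{401002} - \frac{87423}{126467} = - \frac{36484483809}{50713519934}$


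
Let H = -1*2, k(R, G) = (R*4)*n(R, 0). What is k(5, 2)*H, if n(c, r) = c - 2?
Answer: -120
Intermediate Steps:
n(c, r) = -2 + c
k(R, G) = 4*R*(-2 + R) (k(R, G) = (R*4)*(-2 + R) = (4*R)*(-2 + R) = 4*R*(-2 + R))
H = -2
k(5, 2)*H = (4*5*(-2 + 5))*(-2) = (4*5*3)*(-2) = 60*(-2) = -120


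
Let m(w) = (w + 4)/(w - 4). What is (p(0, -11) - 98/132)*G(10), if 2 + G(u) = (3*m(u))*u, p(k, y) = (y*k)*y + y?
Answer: -26350/33 ≈ -798.48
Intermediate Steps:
m(w) = (4 + w)/(-4 + w)
p(k, y) = y + k*y² (p(k, y) = (k*y)*y + y = k*y² + y = y + k*y²)
G(u) = -2 + 3*u*(4 + u)/(-4 + u) (G(u) = -2 + (3*((4 + u)/(-4 + u)))*u = -2 + (3*(4 + u)/(-4 + u))*u = -2 + 3*u*(4 + u)/(-4 + u))
(p(0, -11) - 98/132)*G(10) = (-11*(1 + 0*(-11)) - 98/132)*((8 + 3*10² + 10*10)/(-4 + 10)) = (-11*(1 + 0) - 98*1/132)*((8 + 3*100 + 100)/6) = (-11*1 - 49/66)*((8 + 300 + 100)/6) = (-11 - 49/66)*((⅙)*408) = -775/66*68 = -26350/33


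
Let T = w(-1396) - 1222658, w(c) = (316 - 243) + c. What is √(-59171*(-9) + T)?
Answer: I*√691442 ≈ 831.53*I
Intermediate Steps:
w(c) = 73 + c
T = -1223981 (T = (73 - 1396) - 1222658 = -1323 - 1222658 = -1223981)
√(-59171*(-9) + T) = √(-59171*(-9) - 1223981) = √(532539 - 1223981) = √(-691442) = I*√691442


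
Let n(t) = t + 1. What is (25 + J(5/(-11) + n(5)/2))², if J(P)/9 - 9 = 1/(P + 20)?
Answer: 696273769/61504 ≈ 11321.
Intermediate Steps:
n(t) = 1 + t
J(P) = 81 + 9/(20 + P) (J(P) = 81 + 9/(P + 20) = 81 + 9/(20 + P))
(25 + J(5/(-11) + n(5)/2))² = (25 + 9*(181 + 9*(5/(-11) + (1 + 5)/2))/(20 + (5/(-11) + (1 + 5)/2)))² = (25 + 9*(181 + 9*(5*(-1/11) + 6*(½)))/(20 + (5*(-1/11) + 6*(½))))² = (25 + 9*(181 + 9*(-5/11 + 3))/(20 + (-5/11 + 3)))² = (25 + 9*(181 + 9*(28/11))/(20 + 28/11))² = (25 + 9*(181 + 252/11)/(248/11))² = (25 + 9*(11/248)*(2243/11))² = (25 + 20187/248)² = (26387/248)² = 696273769/61504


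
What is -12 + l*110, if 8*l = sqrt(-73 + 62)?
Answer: -12 + 55*I*sqrt(11)/4 ≈ -12.0 + 45.604*I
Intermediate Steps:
l = I*sqrt(11)/8 (l = sqrt(-73 + 62)/8 = sqrt(-11)/8 = (I*sqrt(11))/8 = I*sqrt(11)/8 ≈ 0.41458*I)
-12 + l*110 = -12 + (I*sqrt(11)/8)*110 = -12 + 55*I*sqrt(11)/4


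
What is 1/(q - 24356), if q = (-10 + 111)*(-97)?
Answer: -1/34153 ≈ -2.9280e-5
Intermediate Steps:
q = -9797 (q = 101*(-97) = -9797)
1/(q - 24356) = 1/(-9797 - 24356) = 1/(-34153) = -1/34153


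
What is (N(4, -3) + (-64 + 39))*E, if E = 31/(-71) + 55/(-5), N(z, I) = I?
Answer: 22736/71 ≈ 320.23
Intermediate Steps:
E = -812/71 (E = 31*(-1/71) + 55*(-1/5) = -31/71 - 11 = -812/71 ≈ -11.437)
(N(4, -3) + (-64 + 39))*E = (-3 + (-64 + 39))*(-812/71) = (-3 - 25)*(-812/71) = -28*(-812/71) = 22736/71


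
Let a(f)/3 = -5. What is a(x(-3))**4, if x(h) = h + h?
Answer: 50625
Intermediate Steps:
x(h) = 2*h
a(f) = -15 (a(f) = 3*(-5) = -15)
a(x(-3))**4 = (-15)**4 = 50625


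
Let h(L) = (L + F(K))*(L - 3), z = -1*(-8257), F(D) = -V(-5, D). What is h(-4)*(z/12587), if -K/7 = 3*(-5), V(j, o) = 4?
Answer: 462392/12587 ≈ 36.736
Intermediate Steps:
K = 105 (K = -21*(-5) = -7*(-15) = 105)
F(D) = -4 (F(D) = -1*4 = -4)
z = 8257
h(L) = (-4 + L)*(-3 + L) (h(L) = (L - 4)*(L - 3) = (-4 + L)*(-3 + L))
h(-4)*(z/12587) = (12 + (-4)² - 7*(-4))*(8257/12587) = (12 + 16 + 28)*(8257*(1/12587)) = 56*(8257/12587) = 462392/12587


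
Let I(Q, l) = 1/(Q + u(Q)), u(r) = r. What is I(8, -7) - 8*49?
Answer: -6271/16 ≈ -391.94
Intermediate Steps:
I(Q, l) = 1/(2*Q) (I(Q, l) = 1/(Q + Q) = 1/(2*Q))
I(8, -7) - 8*49 = (½)/8 - 8*49 = (½)*(⅛) - 392 = 1/16 - 392 = -6271/16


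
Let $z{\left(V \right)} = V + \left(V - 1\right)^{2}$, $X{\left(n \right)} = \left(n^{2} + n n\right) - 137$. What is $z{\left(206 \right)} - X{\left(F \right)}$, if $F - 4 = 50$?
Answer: $36536$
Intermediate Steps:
$F = 54$ ($F = 4 + 50 = 54$)
$X{\left(n \right)} = -137 + 2 n^{2}$ ($X{\left(n \right)} = \left(n^{2} + n^{2}\right) - 137 = 2 n^{2} - 137 = -137 + 2 n^{2}$)
$z{\left(V \right)} = V + \left(-1 + V\right)^{2}$
$z{\left(206 \right)} - X{\left(F \right)} = \left(206 + \left(-1 + 206\right)^{2}\right) - \left(-137 + 2 \cdot 54^{2}\right) = \left(206 + 205^{2}\right) - \left(-137 + 2 \cdot 2916\right) = \left(206 + 42025\right) - \left(-137 + 5832\right) = 42231 - 5695 = 36536$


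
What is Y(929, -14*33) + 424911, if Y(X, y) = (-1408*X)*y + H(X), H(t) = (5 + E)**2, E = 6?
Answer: 604735816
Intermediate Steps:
H(t) = 121 (H(t) = (5 + 6)**2 = 11**2 = 121)
Y(X, y) = 121 - 1408*X*y (Y(X, y) = (-1408*X)*y + 121 = -1408*X*y + 121 = 121 - 1408*X*y)
Y(929, -14*33) + 424911 = (121 - 1408*929*(-14*33)) + 424911 = (121 - 1408*929*(-462)) + 424911 = (121 + 604310784) + 424911 = 604310905 + 424911 = 604735816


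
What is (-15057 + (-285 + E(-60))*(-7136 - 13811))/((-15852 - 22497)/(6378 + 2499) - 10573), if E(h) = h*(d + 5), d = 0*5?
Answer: -18107508771/15649145 ≈ -1157.1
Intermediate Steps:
d = 0
E(h) = 5*h (E(h) = h*(0 + 5) = h*5 = 5*h)
(-15057 + (-285 + E(-60))*(-7136 - 13811))/((-15852 - 22497)/(6378 + 2499) - 10573) = (-15057 + (-285 + 5*(-60))*(-7136 - 13811))/((-15852 - 22497)/(6378 + 2499) - 10573) = (-15057 + (-285 - 300)*(-20947))/(-38349/8877 - 10573) = (-15057 - 585*(-20947))/(-38349*1/8877 - 10573) = (-15057 + 12253995)/(-12783/2959 - 10573) = 12238938/(-31298290/2959) = 12238938*(-2959/31298290) = -18107508771/15649145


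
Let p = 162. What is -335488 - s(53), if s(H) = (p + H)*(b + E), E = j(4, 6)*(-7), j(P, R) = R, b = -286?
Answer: -264968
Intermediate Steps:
E = -42 (E = 6*(-7) = -42)
s(H) = -53136 - 328*H (s(H) = (162 + H)*(-286 - 42) = (162 + H)*(-328) = -53136 - 328*H)
-335488 - s(53) = -335488 - (-53136 - 328*53) = -335488 - (-53136 - 17384) = -335488 - 1*(-70520) = -335488 + 70520 = -264968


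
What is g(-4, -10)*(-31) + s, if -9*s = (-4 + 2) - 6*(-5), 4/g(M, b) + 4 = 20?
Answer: -391/36 ≈ -10.861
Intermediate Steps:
g(M, b) = 1/4 (g(M, b) = 4/(-4 + 20) = 4/16 = 4*(1/16) = 1/4)
s = -28/9 (s = -((-4 + 2) - 6*(-5))/9 = -(-2 + 30)/9 = -1/9*28 = -28/9 ≈ -3.1111)
g(-4, -10)*(-31) + s = (1/4)*(-31) - 28/9 = -31/4 - 28/9 = -391/36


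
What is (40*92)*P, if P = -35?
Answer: -128800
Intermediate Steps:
(40*92)*P = (40*92)*(-35) = 3680*(-35) = -128800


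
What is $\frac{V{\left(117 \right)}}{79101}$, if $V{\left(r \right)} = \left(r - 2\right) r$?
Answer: $\frac{1495}{8789} \approx 0.1701$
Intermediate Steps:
$V{\left(r \right)} = r \left(-2 + r\right)$ ($V{\left(r \right)} = \left(-2 + r\right) r = r \left(-2 + r\right)$)
$\frac{V{\left(117 \right)}}{79101} = \frac{117 \left(-2 + 117\right)}{79101} = 117 \cdot 115 \cdot \frac{1}{79101} = 13455 \cdot \frac{1}{79101} = \frac{1495}{8789}$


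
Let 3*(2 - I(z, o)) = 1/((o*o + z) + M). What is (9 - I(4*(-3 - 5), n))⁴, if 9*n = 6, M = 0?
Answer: 15525373050625/6505390336 ≈ 2386.5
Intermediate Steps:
n = ⅔ (n = (⅑)*6 = ⅔ ≈ 0.66667)
I(z, o) = 2 - 1/(3*(z + o²)) (I(z, o) = 2 - 1/(3*((o*o + z) + 0)) = 2 - 1/(3*((o² + z) + 0)) = 2 - 1/(3*((z + o²) + 0)) = 2 - 1/(3*(z + o²)))
(9 - I(4*(-3 - 5), n))⁴ = (9 - (-⅓ + 2*(4*(-3 - 5)) + 2*(⅔)²)/(4*(-3 - 5) + (⅔)²))⁴ = (9 - (-⅓ + 2*(4*(-8)) + 2*(4/9))/(4*(-8) + 4/9))⁴ = (9 - (-⅓ + 2*(-32) + 8/9)/(-32 + 4/9))⁴ = (9 - (-⅓ - 64 + 8/9)/(-284/9))⁴ = (9 - (-9)*(-571)/(284*9))⁴ = (9 - 1*571/284)⁴ = (9 - 571/284)⁴ = (1985/284)⁴ = 15525373050625/6505390336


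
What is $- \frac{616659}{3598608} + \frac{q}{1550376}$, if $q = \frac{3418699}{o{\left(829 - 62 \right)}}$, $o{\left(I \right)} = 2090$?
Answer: $- \frac{2585740713851}{15182966856915} \approx -0.17031$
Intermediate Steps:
$q = \frac{3418699}{2090} \approx 1635.7$
$- \frac{616659}{3598608} + \frac{q}{1550376} = - \frac{616659}{3598608} + \frac{3418699}{2090 \cdot 1550376} = \left(-616659\right) \frac{1}{3598608} + \frac{3418699}{2090} \cdot \frac{1}{1550376} = - \frac{205553}{1199536} + \frac{3418699}{3240285840} = - \frac{2585740713851}{15182966856915}$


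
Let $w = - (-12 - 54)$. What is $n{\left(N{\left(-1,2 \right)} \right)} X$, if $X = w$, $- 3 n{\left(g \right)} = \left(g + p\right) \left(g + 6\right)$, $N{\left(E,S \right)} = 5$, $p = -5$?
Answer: $0$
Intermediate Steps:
$n{\left(g \right)} = - \frac{\left(-5 + g\right) \left(6 + g\right)}{3}$ ($n{\left(g \right)} = - \frac{\left(g - 5\right) \left(g + 6\right)}{3} = - \frac{\left(-5 + g\right) \left(6 + g\right)}{3}$)
$w = 66$ ($w = \left(-1\right) \left(-66\right) = 66$)
$X = 66$
$n{\left(N{\left(-1,2 \right)} \right)} X = \left(10 - \frac{5}{3} - \frac{5^{2}}{3}\right) 66 = \left(10 - \frac{5}{3} - \frac{25}{3}\right) 66 = 0 \cdot 66 = 0$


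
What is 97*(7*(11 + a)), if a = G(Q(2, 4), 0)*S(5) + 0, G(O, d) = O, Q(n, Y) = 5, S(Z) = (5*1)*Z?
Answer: 92344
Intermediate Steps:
S(Z) = 5*Z
a = 125 (a = 5*(5*5) + 0 = 5*25 + 0 = 125 + 0 = 125)
97*(7*(11 + a)) = 97*(7*(11 + 125)) = 97*(7*136) = 97*952 = 92344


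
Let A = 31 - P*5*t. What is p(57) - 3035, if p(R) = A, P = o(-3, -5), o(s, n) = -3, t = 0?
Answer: -3004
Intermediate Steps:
P = -3
A = 31 (A = 31 - (-3*5)*0 = 31 - (-15)*0 = 31 - 1*0 = 31 + 0 = 31)
p(R) = 31
p(57) - 3035 = 31 - 3035 = -3004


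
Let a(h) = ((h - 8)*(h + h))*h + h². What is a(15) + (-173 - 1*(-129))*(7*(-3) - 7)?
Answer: 4607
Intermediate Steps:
a(h) = h² + 2*h²*(-8 + h) (a(h) = ((-8 + h)*(2*h))*h + h² = (2*h*(-8 + h))*h + h² = 2*h²*(-8 + h) + h² = h² + 2*h²*(-8 + h))
a(15) + (-173 - 1*(-129))*(7*(-3) - 7) = 15²*(-15 + 2*15) + (-173 - 1*(-129))*(7*(-3) - 7) = 225*(-15 + 30) + (-173 + 129)*(-21 - 7) = 225*15 - 44*(-28) = 3375 + 1232 = 4607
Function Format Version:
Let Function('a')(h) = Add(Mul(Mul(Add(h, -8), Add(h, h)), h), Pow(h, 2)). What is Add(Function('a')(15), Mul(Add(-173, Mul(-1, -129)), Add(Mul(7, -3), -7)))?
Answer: 4607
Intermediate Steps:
Function('a')(h) = Add(Pow(h, 2), Mul(2, Pow(h, 2), Add(-8, h))) (Function('a')(h) = Add(Mul(Mul(Add(-8, h), Mul(2, h)), h), Pow(h, 2)) = Add(Mul(Mul(2, h, Add(-8, h)), h), Pow(h, 2)) = Add(Mul(2, Pow(h, 2), Add(-8, h)), Pow(h, 2)) = Add(Pow(h, 2), Mul(2, Pow(h, 2), Add(-8, h))))
Add(Function('a')(15), Mul(Add(-173, Mul(-1, -129)), Add(Mul(7, -3), -7))) = Add(Mul(Pow(15, 2), Add(-15, Mul(2, 15))), Mul(Add(-173, Mul(-1, -129)), Add(Mul(7, -3), -7))) = Add(Mul(225, Add(-15, 30)), Mul(Add(-173, 129), Add(-21, -7))) = Add(Mul(225, 15), Mul(-44, -28)) = Add(3375, 1232) = 4607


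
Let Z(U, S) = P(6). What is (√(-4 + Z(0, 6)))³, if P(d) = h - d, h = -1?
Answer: -11*I*√11 ≈ -36.483*I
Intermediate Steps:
P(d) = -1 - d
Z(U, S) = -7 (Z(U, S) = -1 - 1*6 = -1 - 6 = -7)
(√(-4 + Z(0, 6)))³ = (√(-4 - 7))³ = (√(-11))³ = (I*√11)³ = -11*I*√11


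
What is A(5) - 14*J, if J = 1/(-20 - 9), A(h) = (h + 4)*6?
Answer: 1580/29 ≈ 54.483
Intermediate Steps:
A(h) = 24 + 6*h (A(h) = (4 + h)*6 = 24 + 6*h)
J = -1/29 (J = 1/(-29) = -1/29 ≈ -0.034483)
A(5) - 14*J = (24 + 6*5) - 14*(-1/29) = (24 + 30) + 14/29 = 54 + 14/29 = 1580/29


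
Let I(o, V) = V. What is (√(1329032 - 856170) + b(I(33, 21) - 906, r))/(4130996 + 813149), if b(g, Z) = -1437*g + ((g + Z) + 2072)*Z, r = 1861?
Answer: 6944073/4944145 + 13*√2798/4944145 ≈ 1.4046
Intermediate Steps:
b(g, Z) = -1437*g + Z*(2072 + Z + g) (b(g, Z) = -1437*g + ((Z + g) + 2072)*Z = -1437*g + (2072 + Z + g)*Z = -1437*g + Z*(2072 + Z + g))
(√(1329032 - 856170) + b(I(33, 21) - 906, r))/(4130996 + 813149) = (√(1329032 - 856170) + (1861² - 1437*(21 - 906) + 2072*1861 + 1861*(21 - 906)))/(4130996 + 813149) = (√472862 + (3463321 - 1437*(-885) + 3855992 + 1861*(-885)))/4944145 = (13*√2798 + (3463321 + 1271745 + 3855992 - 1646985))*(1/4944145) = (13*√2798 + 6944073)*(1/4944145) = (6944073 + 13*√2798)*(1/4944145) = 6944073/4944145 + 13*√2798/4944145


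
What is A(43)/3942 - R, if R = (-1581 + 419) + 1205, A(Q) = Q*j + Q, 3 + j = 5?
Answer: -56459/1314 ≈ -42.967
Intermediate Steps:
j = 2 (j = -3 + 5 = 2)
A(Q) = 3*Q (A(Q) = Q*2 + Q = 2*Q + Q = 3*Q)
R = 43 (R = -1162 + 1205 = 43)
A(43)/3942 - R = (3*43)/3942 - 1*43 = 129*(1/3942) - 43 = 43/1314 - 43 = -56459/1314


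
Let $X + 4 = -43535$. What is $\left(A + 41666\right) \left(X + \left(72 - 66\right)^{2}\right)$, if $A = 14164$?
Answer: $-2428772490$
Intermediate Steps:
$X = -43539$ ($X = -4 - 43535 = -43539$)
$\left(A + 41666\right) \left(X + \left(72 - 66\right)^{2}\right) = \left(14164 + 41666\right) \left(-43539 + \left(72 - 66\right)^{2}\right) = 55830 \left(-43539 + 6^{2}\right) = 55830 \left(-43539 + 36\right) = 55830 \left(-43503\right) = -2428772490$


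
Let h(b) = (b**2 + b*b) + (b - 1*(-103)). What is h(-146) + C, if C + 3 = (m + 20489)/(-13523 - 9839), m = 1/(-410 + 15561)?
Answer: 7536665282546/176978831 ≈ 42585.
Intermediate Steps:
m = 1/15151 ≈ 6.6002e-5
h(b) = 103 + b + 2*b**2 (h(b) = (b**2 + b**2) + (b + 103) = 2*b**2 + (103 + b) = 103 + b + 2*b**2)
C = -686150913/176978831 (C = -3 + (1/15151 + 20489)/(-13523 - 9839) = -3 + (310428840/15151)/(-23362) = -3 + (310428840/15151)*(-1/23362) = -3 - 155214420/176978831 = -686150913/176978831 ≈ -3.8770)
h(-146) + C = (103 - 146 + 2*(-146)**2) - 686150913/176978831 = (103 - 146 + 2*21316) - 686150913/176978831 = (103 - 146 + 42632) - 686150913/176978831 = 42589 - 686150913/176978831 = 7536665282546/176978831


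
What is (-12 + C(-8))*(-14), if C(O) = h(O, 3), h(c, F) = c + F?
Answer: 238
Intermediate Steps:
h(c, F) = F + c
C(O) = 3 + O
(-12 + C(-8))*(-14) = (-12 + (3 - 8))*(-14) = (-12 - 5)*(-14) = -17*(-14) = 238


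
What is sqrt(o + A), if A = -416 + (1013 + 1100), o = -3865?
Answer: 2*I*sqrt(542) ≈ 46.562*I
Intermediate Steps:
A = 1697 (A = -416 + 2113 = 1697)
sqrt(o + A) = sqrt(-3865 + 1697) = sqrt(-2168) = 2*I*sqrt(542)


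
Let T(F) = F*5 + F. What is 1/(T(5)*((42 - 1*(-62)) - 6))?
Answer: 1/2940 ≈ 0.00034014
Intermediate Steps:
T(F) = 6*F (T(F) = 5*F + F = 6*F)
1/(T(5)*((42 - 1*(-62)) - 6)) = 1/((6*5)*((42 - 1*(-62)) - 6)) = 1/(30*((42 + 62) - 6)) = 1/(30*(104 - 6)) = 1/(30*98) = 1/2940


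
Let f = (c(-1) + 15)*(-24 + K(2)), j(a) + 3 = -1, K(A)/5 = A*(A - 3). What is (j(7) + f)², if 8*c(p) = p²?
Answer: 4297329/16 ≈ 2.6858e+5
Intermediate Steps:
c(p) = p²/8
K(A) = 5*A*(-3 + A) (K(A) = 5*(A*(A - 3)) = 5*(A*(-3 + A)) = 5*A*(-3 + A))
j(a) = -4 (j(a) = -3 - 1 = -4)
f = -2057/4 (f = ((⅛)*(-1)² + 15)*(-24 + 5*2*(-3 + 2)) = ((⅛)*1 + 15)*(-24 + 5*2*(-1)) = (⅛ + 15)*(-24 - 10) = (121/8)*(-34) = -2057/4 ≈ -514.25)
(j(7) + f)² = (-4 - 2057/4)² = (-2073/4)² = 4297329/16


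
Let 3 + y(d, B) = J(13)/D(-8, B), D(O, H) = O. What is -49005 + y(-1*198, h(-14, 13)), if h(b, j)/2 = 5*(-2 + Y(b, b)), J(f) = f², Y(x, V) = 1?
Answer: -392233/8 ≈ -49029.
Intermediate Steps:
h(b, j) = -10 (h(b, j) = 2*(5*(-2 + 1)) = 2*(5*(-1)) = 2*(-5) = -10)
y(d, B) = -193/8 (y(d, B) = -3 + 13²/(-8) = -3 + 169*(-⅛) = -3 - 169/8 = -193/8)
-49005 + y(-1*198, h(-14, 13)) = -49005 - 193/8 = -392233/8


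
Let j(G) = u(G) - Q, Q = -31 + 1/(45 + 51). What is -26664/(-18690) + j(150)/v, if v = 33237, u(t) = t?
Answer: 14233825013/9939192480 ≈ 1.4321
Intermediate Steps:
Q = -2975/96 (Q = -31 + 1/96 = -2975/96 ≈ -30.990)
j(G) = 2975/96 + G (j(G) = G - 1*(-2975/96) = G + 2975/96 = 2975/96 + G)
-26664/(-18690) + j(150)/v = -26664/(-18690) + (2975/96 + 150)/33237 = -26664*(-1/18690) + (17375/96)*(1/33237) = 4444/3115 + 17375/3190752 = 14233825013/9939192480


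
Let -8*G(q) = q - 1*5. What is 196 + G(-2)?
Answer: 1575/8 ≈ 196.88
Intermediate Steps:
G(q) = 5/8 - q/8 (G(q) = -(q - 1*5)/8 = -(q - 5)/8 = -(-5 + q)/8 = 5/8 - q/8)
196 + G(-2) = 196 + (5/8 - ⅛*(-2)) = 196 + (5/8 + ¼) = 196 + 7/8 = 1575/8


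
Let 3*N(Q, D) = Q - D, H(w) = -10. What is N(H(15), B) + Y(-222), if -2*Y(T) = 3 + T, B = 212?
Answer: 71/2 ≈ 35.500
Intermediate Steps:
N(Q, D) = -D/3 + Q/3 (N(Q, D) = (Q - D)/3 = -D/3 + Q/3)
Y(T) = -3/2 - T/2 (Y(T) = -(3 + T)/2 = -3/2 - T/2)
N(H(15), B) + Y(-222) = (-1/3*212 + (1/3)*(-10)) + (-3/2 - 1/2*(-222)) = (-212/3 - 10/3) + (-3/2 + 111) = -74 + 219/2 = 71/2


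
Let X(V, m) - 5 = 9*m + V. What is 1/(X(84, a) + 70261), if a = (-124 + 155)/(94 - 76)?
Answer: 2/140731 ≈ 1.4212e-5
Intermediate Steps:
a = 31/18 ≈ 1.7222
X(V, m) = 5 + V + 9*m (X(V, m) = 5 + (9*m + V) = 5 + (V + 9*m) = 5 + V + 9*m)
1/(X(84, a) + 70261) = 1/((5 + 84 + 9*(31/18)) + 70261) = 1/((5 + 84 + 31/2) + 70261) = 1/(209/2 + 70261) = 1/(140731/2) = 2/140731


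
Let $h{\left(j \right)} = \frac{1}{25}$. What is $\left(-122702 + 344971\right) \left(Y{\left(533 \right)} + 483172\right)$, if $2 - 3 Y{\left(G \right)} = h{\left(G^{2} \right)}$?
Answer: $\frac{8054572686281}{75} \approx 1.0739 \cdot 10^{11}$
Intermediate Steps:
$h{\left(j \right)} = \frac{1}{25}$
$Y{\left(G \right)} = \frac{49}{75}$ ($Y{\left(G \right)} = \frac{2}{3} - \frac{1}{75} = \frac{49}{75}$)
$\left(-122702 + 344971\right) \left(Y{\left(533 \right)} + 483172\right) = \left(-122702 + 344971\right) \left(\frac{49}{75} + 483172\right) = 222269 \cdot \frac{36237949}{75} = \frac{8054572686281}{75}$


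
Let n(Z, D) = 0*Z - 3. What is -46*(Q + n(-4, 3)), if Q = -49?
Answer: 2392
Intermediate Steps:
n(Z, D) = -3 (n(Z, D) = 0 - 3 = -3)
-46*(Q + n(-4, 3)) = -46*(-49 - 3) = -46*(-52) = 2392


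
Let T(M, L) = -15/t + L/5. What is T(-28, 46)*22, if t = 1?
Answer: -638/5 ≈ -127.60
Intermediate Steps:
T(M, L) = -15 + L/5 (T(M, L) = -15/1 + L/5 = -15*1 + L*(1/5) = -15 + L/5)
T(-28, 46)*22 = (-15 + (1/5)*46)*22 = (-15 + 46/5)*22 = -29/5*22 = -638/5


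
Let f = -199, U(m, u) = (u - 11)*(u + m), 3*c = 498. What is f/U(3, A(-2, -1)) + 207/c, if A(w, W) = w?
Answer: 35725/2158 ≈ 16.555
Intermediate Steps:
c = 166 (c = (⅓)*498 = 166)
U(m, u) = (-11 + u)*(m + u)
f/U(3, A(-2, -1)) + 207/c = -199/((-2)² - 11*3 - 11*(-2) + 3*(-2)) + 207/166 = -199/(4 - 33 + 22 - 6) + 207*(1/166) = -199/(-13) + 207/166 = -199*(-1/13) + 207/166 = 199/13 + 207/166 = 35725/2158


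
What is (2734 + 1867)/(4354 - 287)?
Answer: 4601/4067 ≈ 1.1313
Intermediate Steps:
(2734 + 1867)/(4354 - 287) = 4601/4067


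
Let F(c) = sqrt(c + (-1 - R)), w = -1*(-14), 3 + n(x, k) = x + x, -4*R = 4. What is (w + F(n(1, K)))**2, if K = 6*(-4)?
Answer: (14 + I)**2 ≈ 195.0 + 28.0*I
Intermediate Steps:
K = -24
R = -1 (R = -1/4*4 = -1)
n(x, k) = -3 + 2*x (n(x, k) = -3 + (x + x) = -3 + 2*x)
w = 14
F(c) = sqrt(c) (F(c) = sqrt(c + (-1 - 1*(-1))) = sqrt(c + (-1 + 1)) = sqrt(c + 0) = sqrt(c))
(w + F(n(1, K)))**2 = (14 + sqrt(-3 + 2*1))**2 = (14 + sqrt(-3 + 2))**2 = (14 + sqrt(-1))**2 = (14 + I)**2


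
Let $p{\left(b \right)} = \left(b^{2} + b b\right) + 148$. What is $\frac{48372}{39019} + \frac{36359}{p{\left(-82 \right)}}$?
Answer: $\frac{20158811}{5150508} \approx 3.9139$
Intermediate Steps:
$p{\left(b \right)} = 148 + 2 b^{2}$ ($p{\left(b \right)} = \left(b^{2} + b^{2}\right) + 148 = 2 b^{2} + 148 = 148 + 2 b^{2}$)
$\frac{48372}{39019} + \frac{36359}{p{\left(-82 \right)}} = \frac{48372}{39019} + \frac{36359}{148 + 2 \left(-82\right)^{2}} = 48372 \cdot \frac{1}{39019} + \frac{36359}{148 + 2 \cdot 6724} = \frac{48372}{39019} + \frac{36359}{148 + 13448} = \frac{48372}{39019} + \frac{36359}{13596} = \frac{48372}{39019} + 36359 \cdot \frac{1}{13596} = \frac{48372}{39019} + \frac{353}{132} = \frac{20158811}{5150508}$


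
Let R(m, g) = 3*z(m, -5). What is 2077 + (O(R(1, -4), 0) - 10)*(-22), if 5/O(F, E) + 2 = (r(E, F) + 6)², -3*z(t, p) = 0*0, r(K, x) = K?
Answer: 38994/17 ≈ 2293.8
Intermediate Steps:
z(t, p) = 0 (z(t, p) = -0*0 = -⅓*0 = 0)
R(m, g) = 0 (R(m, g) = 3*0 = 0)
O(F, E) = 5/(-2 + (6 + E)²) (O(F, E) = 5/(-2 + (E + 6)²) = 5/(-2 + (6 + E)²))
2077 + (O(R(1, -4), 0) - 10)*(-22) = 2077 + (5/(-2 + (6 + 0)²) - 10)*(-22) = 2077 + (5/(-2 + 6²) - 10)*(-22) = 2077 + (5/(-2 + 36) - 10)*(-22) = 2077 + (5/34 - 10)*(-22) = 2077 - 335/34*(-22) = 2077 + 3685/17 = 38994/17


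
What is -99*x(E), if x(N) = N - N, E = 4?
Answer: 0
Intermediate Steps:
x(N) = 0
-99*x(E) = -99*0 = 0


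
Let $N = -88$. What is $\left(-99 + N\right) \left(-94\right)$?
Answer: $17578$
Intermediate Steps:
$\left(-99 + N\right) \left(-94\right) = \left(-99 - 88\right) \left(-94\right) = \left(-187\right) \left(-94\right) = 17578$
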